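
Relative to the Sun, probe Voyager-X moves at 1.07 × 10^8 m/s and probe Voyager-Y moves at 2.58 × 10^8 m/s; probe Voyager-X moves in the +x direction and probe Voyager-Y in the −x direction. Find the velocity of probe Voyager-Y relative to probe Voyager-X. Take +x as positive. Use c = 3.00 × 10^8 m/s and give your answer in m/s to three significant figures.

β_A = 0.357, β_B = -0.860 (dividing each by c = 3.00 × 10^8 m/s).
Transform to A's frame with the inverse velocity-addition law: u' = (u − v)/(1 − uv/c²), taking u = β_B and v = β_A.
u' = (-0.860 − 0.357) / (1 − (0.357)(-0.860)) = -1.2167/1.3067 = -0.9311.
u' = -0.9311 × 3.00 × 10^8 m/s.

-2.79 × 10^8 m/s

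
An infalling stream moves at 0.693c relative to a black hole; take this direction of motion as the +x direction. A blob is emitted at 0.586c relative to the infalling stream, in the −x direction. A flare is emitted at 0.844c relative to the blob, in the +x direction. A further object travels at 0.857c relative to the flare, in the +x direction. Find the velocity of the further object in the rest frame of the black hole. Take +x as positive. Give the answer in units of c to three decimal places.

+0.991c

Apply u = (u' + v)/(1 + u'v/c²) successively, working outward toward the black hole.
Start: velocity of the infalling stream relative to the black hole = 0.6930c.
Compose with the blob (u' = -0.586 in the infalling stream frame): u_1 = (-0.586 + 0.693) / (1 + (-0.586)·0.693) = 0.1070/0.5939 = 0.1802.
Compose with the flare (u' = 0.844 in the blob frame): u_2 = (0.844 + 0.180) / (1 + 0.844·0.180) = 1.0242/1.1521 = 0.8890.
Compose with the further object (u' = 0.857 in the flare frame): u_3 = (0.857 + 0.889) / (1 + 0.857·0.889) = 1.7460/1.7619 = 0.9910.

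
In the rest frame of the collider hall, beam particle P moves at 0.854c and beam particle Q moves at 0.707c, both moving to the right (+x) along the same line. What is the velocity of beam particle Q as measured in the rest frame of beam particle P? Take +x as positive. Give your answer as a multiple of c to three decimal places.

β_A = 0.854, β_B = 0.707.
Transform to A's frame with the inverse velocity-addition law: u' = (u − v)/(1 − uv/c²), taking u = β_B and v = β_A.
u' = (0.707 − 0.854) / (1 − (0.854)(0.707)) = -0.1470/0.3962 = -0.3710.

-0.371c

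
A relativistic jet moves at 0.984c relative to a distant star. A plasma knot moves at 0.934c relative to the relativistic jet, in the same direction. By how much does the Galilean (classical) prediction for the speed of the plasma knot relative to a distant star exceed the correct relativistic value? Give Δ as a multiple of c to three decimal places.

Galilean: u_cl = 0.934 + 0.984 = 1.9180.
Relativistic: u_rel = (0.934 + 0.984) / (1 + 0.934·0.984) = 1.9180/1.9191 = 0.9994.
Δ = 1.9180 − 0.9994 = 0.9186.
(The classical prediction exceeds c; the relativistic result does not.)

Δ = 0.919c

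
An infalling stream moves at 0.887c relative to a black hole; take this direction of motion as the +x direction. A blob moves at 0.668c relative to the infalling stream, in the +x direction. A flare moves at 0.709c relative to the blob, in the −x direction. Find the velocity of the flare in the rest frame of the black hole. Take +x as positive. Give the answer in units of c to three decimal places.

+0.869c

Apply u = (u' + v)/(1 + u'v/c²) successively, working outward toward the black hole.
Start: velocity of the infalling stream relative to the black hole = 0.8870c.
Compose with the blob (u' = 0.668 in the infalling stream frame): u_1 = (0.668 + 0.887) / (1 + 0.668·0.887) = 1.5550/1.5925 = 0.9764.
Compose with the flare (u' = -0.709 in the blob frame): u_2 = (-0.709 + 0.976) / (1 + (-0.709)·0.976) = 0.2674/0.3077 = 0.8692.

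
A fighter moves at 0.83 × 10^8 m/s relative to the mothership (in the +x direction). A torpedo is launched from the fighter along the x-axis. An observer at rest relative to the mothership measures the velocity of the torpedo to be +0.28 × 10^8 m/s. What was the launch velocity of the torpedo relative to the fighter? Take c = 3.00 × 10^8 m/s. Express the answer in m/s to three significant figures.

-5.65 × 10^7 m/s

v = 0.277c, u = 0.093c.
Invert the composition law: u' = (u − v)/(1 − uv/c²).
u' = (0.093 − 0.277) / (1 − (0.093)(0.277)) = -0.1833/0.9742 = -0.1882.
u' = -0.1882 × 3.00 × 10^8 m/s.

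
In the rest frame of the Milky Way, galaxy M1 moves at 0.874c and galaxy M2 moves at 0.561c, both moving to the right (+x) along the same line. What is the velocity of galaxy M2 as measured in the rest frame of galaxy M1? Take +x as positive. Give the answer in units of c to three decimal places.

-0.614c

β_A = 0.874, β_B = 0.561.
Transform to A's frame with the inverse velocity-addition law: u' = (u − v)/(1 − uv/c²), taking u = β_B and v = β_A.
u' = (0.561 − 0.874) / (1 − (0.874)(0.561)) = -0.3130/0.5097 = -0.6141.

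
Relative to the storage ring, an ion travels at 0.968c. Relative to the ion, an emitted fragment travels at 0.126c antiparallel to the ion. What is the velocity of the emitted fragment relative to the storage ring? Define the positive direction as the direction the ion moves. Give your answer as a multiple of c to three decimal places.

+0.959c

With v = 0.968 and u' = -0.126 (in units of c),
u = (u' + v)/(1 + u'v/c²):
u = (-0.126 + 0.968) / (1 + (-0.126)·0.968) = 0.8420/0.8780 = 0.9590
(Galilean addition would give +0.842c.)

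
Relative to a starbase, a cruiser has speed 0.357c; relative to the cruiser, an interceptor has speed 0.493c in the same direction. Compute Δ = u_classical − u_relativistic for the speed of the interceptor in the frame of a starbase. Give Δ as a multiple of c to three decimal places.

Δ = 0.127c

Galilean: u_cl = 0.493 + 0.357 = 0.8500.
Relativistic: u_rel = (0.493 + 0.357) / (1 + 0.493·0.357) = 0.8500/1.1760 = 0.7228.
Δ = 0.8500 − 0.7228 = 0.1272.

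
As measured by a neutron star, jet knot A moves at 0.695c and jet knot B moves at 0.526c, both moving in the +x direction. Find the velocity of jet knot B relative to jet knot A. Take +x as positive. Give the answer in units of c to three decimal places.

β_A = 0.695, β_B = 0.526.
Transform to A's frame with the inverse velocity-addition law: u' = (u − v)/(1 − uv/c²), taking u = β_B and v = β_A.
u' = (0.526 − 0.695) / (1 − (0.695)(0.526)) = -0.1690/0.6344 = -0.2664.

-0.266c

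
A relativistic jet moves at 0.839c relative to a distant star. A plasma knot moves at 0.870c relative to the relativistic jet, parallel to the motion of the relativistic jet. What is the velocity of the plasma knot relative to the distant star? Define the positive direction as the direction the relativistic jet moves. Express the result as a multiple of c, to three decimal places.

0.988c

With v = 0.839 and u' = 0.870 (in units of c),
u = (u' + v)/(1 + u'v/c²):
u = (0.870 + 0.839) / (1 + 0.870·0.839) = 1.7090/1.7299 = 0.9879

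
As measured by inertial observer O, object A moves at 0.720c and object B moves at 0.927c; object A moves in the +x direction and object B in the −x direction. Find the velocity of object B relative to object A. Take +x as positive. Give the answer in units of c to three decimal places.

β_A = 0.720, β_B = -0.927.
Transform to A's frame with the inverse velocity-addition law: u' = (u − v)/(1 − uv/c²), taking u = β_B and v = β_A.
u' = (-0.927 − 0.720) / (1 − (0.720)(-0.927)) = -1.6470/1.6674 = -0.9877.

-0.988c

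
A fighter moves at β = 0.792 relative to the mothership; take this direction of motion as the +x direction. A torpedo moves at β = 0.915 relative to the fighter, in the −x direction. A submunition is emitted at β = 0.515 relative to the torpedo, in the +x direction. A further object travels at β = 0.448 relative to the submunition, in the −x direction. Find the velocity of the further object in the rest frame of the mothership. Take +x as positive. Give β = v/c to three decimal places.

Apply u = (u' + v)/(1 + u'v/c²) successively, working outward toward the mothership.
Start: velocity of the fighter relative to the mothership = 0.7920c.
Compose with the torpedo (u' = -0.915 in the fighter frame): u_1 = (-0.915 + 0.792) / (1 + (-0.915)·0.792) = -0.1230/0.2753 = -0.4468.
Compose with the submunition (u' = 0.515 in the torpedo frame): u_2 = (0.515 + (-0.447)) / (1 + 0.515·(-0.447)) = 0.0682/0.7699 = 0.0886.
Compose with the further object (u' = -0.448 in the submunition frame): u_3 = (-0.448 + 0.089) / (1 + (-0.448)·0.089) = -0.3594/0.9603 = -0.3742.

β = -0.374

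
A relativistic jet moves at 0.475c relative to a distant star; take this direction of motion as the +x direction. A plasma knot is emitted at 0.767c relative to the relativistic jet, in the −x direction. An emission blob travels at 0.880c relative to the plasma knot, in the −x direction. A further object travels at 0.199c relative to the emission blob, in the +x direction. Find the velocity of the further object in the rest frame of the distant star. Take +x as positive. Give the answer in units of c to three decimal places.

-0.932c

Apply u = (u' + v)/(1 + u'v/c²) successively, working outward toward the distant star.
Start: velocity of the relativistic jet relative to the distant star = 0.4750c.
Compose with the plasma knot (u' = -0.767 in the relativistic jet frame): u_1 = (-0.767 + 0.475) / (1 + (-0.767)·0.475) = -0.2920/0.6357 = -0.4594.
Compose with the emission blob (u' = -0.880 in the plasma knot frame): u_2 = (-0.880 + (-0.459)) / (1 + (-0.880)·(-0.459)) = -1.3394/1.4042 = -0.9538.
Compose with the further object (u' = 0.199 in the emission blob frame): u_3 = (0.199 + (-0.954)) / (1 + 0.199·(-0.954)) = -0.7548/0.8102 = -0.9316.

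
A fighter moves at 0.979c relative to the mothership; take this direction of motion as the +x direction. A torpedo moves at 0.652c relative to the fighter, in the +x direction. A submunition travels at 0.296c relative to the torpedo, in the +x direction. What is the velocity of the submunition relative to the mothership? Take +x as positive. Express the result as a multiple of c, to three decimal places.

Apply u = (u' + v)/(1 + u'v/c²) successively, working outward toward the mothership.
Start: velocity of the fighter relative to the mothership = 0.9790c.
Compose with the torpedo (u' = 0.652 in the fighter frame): u_1 = (0.652 + 0.979) / (1 + 0.652·0.979) = 1.6310/1.6383 = 0.9955.
Compose with the submunition (u' = 0.296 in the torpedo frame): u_2 = (0.296 + 0.996) / (1 + 0.296·0.996) = 1.2915/1.2947 = 0.9976.

0.998c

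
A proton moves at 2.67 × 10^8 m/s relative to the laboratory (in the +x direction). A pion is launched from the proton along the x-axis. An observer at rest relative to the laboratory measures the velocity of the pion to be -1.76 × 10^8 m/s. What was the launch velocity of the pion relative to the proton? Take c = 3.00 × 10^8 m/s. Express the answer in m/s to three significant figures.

-2.91 × 10^8 m/s

v = 0.890c, u = -0.587c.
Invert the composition law: u' = (u − v)/(1 − uv/c²).
u' = (-0.587 − 0.890) / (1 − (-0.587)(0.890)) = -1.4767/1.5221 = -0.9701.
u' = -0.9701 × 3.00 × 10^8 m/s.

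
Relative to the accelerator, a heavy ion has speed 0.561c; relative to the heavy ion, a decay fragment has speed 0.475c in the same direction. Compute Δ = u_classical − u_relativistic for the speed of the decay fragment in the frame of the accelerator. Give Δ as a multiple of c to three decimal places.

Galilean: u_cl = 0.475 + 0.561 = 1.0360.
Relativistic: u_rel = (0.475 + 0.561) / (1 + 0.475·0.561) = 1.0360/1.2665 = 0.8180.
Δ = 1.0360 − 0.8180 = 0.2180.
(The classical prediction exceeds c; the relativistic result does not.)

Δ = 0.218c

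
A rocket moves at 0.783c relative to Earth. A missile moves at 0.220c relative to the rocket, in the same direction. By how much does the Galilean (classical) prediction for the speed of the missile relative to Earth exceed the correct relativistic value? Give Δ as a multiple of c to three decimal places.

Galilean: u_cl = 0.220 + 0.783 = 1.0030.
Relativistic: u_rel = (0.220 + 0.783) / (1 + 0.220·0.783) = 1.0030/1.1723 = 0.8556.
Δ = 1.0030 − 0.8556 = 0.1474.
(The classical prediction exceeds c; the relativistic result does not.)

Δ = 0.147c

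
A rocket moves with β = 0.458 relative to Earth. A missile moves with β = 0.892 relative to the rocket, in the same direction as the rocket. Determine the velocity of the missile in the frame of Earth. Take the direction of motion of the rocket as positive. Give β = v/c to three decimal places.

β = 0.958

With v = 0.458 and u' = 0.892 (in units of c),
u = (u' + v)/(1 + u'v/c²):
u = (0.892 + 0.458) / (1 + 0.892·0.458) = 1.3500/1.4085 = 0.9584
(Galilean addition would give +1.350c, exceeding c.)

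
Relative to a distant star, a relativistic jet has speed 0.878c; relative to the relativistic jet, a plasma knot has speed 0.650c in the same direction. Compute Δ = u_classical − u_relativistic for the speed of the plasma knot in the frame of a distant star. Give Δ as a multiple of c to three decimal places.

Δ = 0.555c

Galilean: u_cl = 0.650 + 0.878 = 1.5280.
Relativistic: u_rel = (0.650 + 0.878) / (1 + 0.650·0.878) = 1.5280/1.5707 = 0.9728.
Δ = 1.5280 − 0.9728 = 0.5552.
(The classical prediction exceeds c; the relativistic result does not.)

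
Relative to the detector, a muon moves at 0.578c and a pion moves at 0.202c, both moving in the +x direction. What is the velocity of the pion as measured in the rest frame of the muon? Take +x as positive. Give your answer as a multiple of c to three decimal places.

-0.426c

β_A = 0.578, β_B = 0.202.
Transform to A's frame with the inverse velocity-addition law: u' = (u − v)/(1 − uv/c²), taking u = β_B and v = β_A.
u' = (0.202 − 0.578) / (1 − (0.578)(0.202)) = -0.3760/0.8832 = -0.4257.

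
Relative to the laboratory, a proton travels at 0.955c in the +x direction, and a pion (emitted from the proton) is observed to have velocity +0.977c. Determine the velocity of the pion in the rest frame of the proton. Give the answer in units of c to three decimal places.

+0.329c

Invert the composition law: u' = (u − v)/(1 − uv/c²).
u' = (0.977 − 0.955) / (1 − (0.977)(0.955)) = 0.0220/0.0670 = 0.3285.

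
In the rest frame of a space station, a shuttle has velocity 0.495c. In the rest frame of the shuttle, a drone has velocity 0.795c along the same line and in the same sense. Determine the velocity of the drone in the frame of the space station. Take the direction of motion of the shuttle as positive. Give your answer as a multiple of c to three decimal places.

0.926c

With v = 0.495 and u' = 0.795 (in units of c),
u = (u' + v)/(1 + u'v/c²):
u = (0.795 + 0.495) / (1 + 0.795·0.495) = 1.2900/1.3935 = 0.9257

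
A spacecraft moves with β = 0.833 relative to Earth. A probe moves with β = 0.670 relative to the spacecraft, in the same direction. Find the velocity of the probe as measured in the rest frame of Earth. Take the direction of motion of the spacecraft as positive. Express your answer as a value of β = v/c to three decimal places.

With v = 0.833 and u' = 0.670 (in units of c),
u = (u' + v)/(1 + u'v/c²):
u = (0.670 + 0.833) / (1 + 0.670·0.833) = 1.5030/1.5581 = 0.9646

β = 0.965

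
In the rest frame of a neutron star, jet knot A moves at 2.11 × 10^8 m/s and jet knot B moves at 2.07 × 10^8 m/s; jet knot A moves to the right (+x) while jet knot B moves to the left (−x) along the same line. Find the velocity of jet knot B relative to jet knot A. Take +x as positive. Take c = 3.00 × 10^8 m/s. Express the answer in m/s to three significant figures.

-2.81 × 10^8 m/s

β_A = 0.703, β_B = -0.690 (dividing each by c = 3.00 × 10^8 m/s).
Transform to A's frame with the inverse velocity-addition law: u' = (u − v)/(1 − uv/c²), taking u = β_B and v = β_A.
u' = (-0.690 − 0.703) / (1 − (0.703)(-0.690)) = -1.3933/1.4853 = -0.9381.
u' = -0.9381 × 3.00 × 10^8 m/s.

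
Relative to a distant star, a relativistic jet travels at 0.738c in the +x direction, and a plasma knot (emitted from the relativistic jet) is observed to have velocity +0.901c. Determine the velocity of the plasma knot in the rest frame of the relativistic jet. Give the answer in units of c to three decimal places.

+0.486c

Invert the composition law: u' = (u − v)/(1 − uv/c²).
u' = (0.901 − 0.738) / (1 − (0.901)(0.738)) = 0.1630/0.3351 = 0.4865.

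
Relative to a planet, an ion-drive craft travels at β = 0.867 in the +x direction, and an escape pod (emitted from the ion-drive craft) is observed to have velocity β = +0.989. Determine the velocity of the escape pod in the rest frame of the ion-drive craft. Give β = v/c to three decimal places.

Invert the composition law: u' = (u − v)/(1 − uv/c²).
u' = (0.989 − 0.867) / (1 − (0.989)(0.867)) = 0.1220/0.1425 = 0.8559.

β = +0.856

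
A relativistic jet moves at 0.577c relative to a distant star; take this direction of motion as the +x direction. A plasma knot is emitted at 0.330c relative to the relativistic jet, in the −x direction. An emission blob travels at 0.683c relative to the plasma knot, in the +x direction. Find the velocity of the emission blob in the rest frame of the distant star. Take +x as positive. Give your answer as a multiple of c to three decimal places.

Apply u = (u' + v)/(1 + u'v/c²) successively, working outward toward the distant star.
Start: velocity of the relativistic jet relative to the distant star = 0.5770c.
Compose with the plasma knot (u' = -0.330 in the relativistic jet frame): u_1 = (-0.330 + 0.577) / (1 + (-0.330)·0.577) = 0.2470/0.8096 = 0.3051.
Compose with the emission blob (u' = 0.683 in the plasma knot frame): u_2 = (0.683 + 0.305) / (1 + 0.683·0.305) = 0.9881/1.2084 = 0.8177.

+0.818c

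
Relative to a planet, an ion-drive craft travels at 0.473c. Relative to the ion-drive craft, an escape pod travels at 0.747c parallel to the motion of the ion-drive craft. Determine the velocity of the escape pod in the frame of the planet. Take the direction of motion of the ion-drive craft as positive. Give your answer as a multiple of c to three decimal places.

With v = 0.473 and u' = 0.747 (in units of c),
u = (u' + v)/(1 + u'v/c²):
u = (0.747 + 0.473) / (1 + 0.747·0.473) = 1.2200/1.3533 = 0.9015

0.901c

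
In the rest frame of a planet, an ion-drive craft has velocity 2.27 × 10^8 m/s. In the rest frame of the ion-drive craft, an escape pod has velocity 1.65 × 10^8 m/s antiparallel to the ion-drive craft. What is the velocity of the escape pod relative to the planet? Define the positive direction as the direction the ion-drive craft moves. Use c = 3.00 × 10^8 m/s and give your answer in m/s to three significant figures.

In units of c (dividing by 3.00 × 10^8 m/s): v = 0.757, u' = -0.550.
u = (u' + v)/(1 + u'v/c²):
u = (-0.550 + 0.757) / (1 + (-0.550)·0.757) = 0.2067/0.5838 = 0.3540
(Galilean addition would give +0.207c.)
Converting back: u = 0.3540 × 3.00 × 10^8 m/s.

+1.06 × 10^8 m/s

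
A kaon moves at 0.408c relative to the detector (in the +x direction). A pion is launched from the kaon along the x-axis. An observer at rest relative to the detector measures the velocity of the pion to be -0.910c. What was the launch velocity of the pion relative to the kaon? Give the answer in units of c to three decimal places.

Invert the composition law: u' = (u − v)/(1 − uv/c²).
u' = (-0.910 − 0.408) / (1 − (-0.910)(0.408)) = -1.3180/1.3713 = -0.9611.

-0.961c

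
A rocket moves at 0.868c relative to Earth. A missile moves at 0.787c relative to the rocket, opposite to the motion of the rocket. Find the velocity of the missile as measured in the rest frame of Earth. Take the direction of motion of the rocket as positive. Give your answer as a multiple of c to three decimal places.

+0.256c

With v = 0.868 and u' = -0.787 (in units of c),
u = (u' + v)/(1 + u'v/c²):
u = (-0.787 + 0.868) / (1 + (-0.787)·0.868) = 0.0810/0.3169 = 0.2556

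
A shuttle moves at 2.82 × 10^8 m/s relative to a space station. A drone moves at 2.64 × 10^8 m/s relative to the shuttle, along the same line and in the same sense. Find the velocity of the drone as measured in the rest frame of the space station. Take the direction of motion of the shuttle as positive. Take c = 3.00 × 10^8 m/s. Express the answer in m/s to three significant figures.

In units of c (dividing by 3.00 × 10^8 m/s): v = 0.940, u' = 0.880.
u = (u' + v)/(1 + u'v/c²):
u = (0.880 + 0.940) / (1 + 0.880·0.940) = 1.8200/1.8272 = 0.9961
Converting back: u = 0.9961 × 3.00 × 10^8 m/s.

2.99 × 10^8 m/s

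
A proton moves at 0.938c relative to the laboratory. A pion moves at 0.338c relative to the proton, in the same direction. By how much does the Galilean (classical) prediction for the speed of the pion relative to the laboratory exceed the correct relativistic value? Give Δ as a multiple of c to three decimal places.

Δ = 0.307c

Galilean: u_cl = 0.338 + 0.938 = 1.2760.
Relativistic: u_rel = (0.338 + 0.938) / (1 + 0.338·0.938) = 1.2760/1.3170 = 0.9688.
Δ = 1.2760 − 0.9688 = 0.3072.
(The classical prediction exceeds c; the relativistic result does not.)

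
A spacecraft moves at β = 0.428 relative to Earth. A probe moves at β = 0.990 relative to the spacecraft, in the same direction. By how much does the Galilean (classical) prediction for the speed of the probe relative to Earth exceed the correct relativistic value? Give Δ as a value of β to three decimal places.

Galilean: u_cl = 0.990 + 0.428 = 1.4180.
Relativistic: u_rel = (0.990 + 0.428) / (1 + 0.990·0.428) = 1.4180/1.4237 = 0.9960.
Δ = 1.4180 − 0.9960 = 0.4220.
(The classical prediction exceeds c; the relativistic result does not.)

Δ = 0.422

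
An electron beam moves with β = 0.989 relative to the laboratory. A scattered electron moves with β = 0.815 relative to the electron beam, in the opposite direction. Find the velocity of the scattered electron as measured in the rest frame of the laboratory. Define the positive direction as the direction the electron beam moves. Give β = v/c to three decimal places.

With v = 0.989 and u' = -0.815 (in units of c),
u = (u' + v)/(1 + u'v/c²):
u = (-0.815 + 0.989) / (1 + (-0.815)·0.989) = 0.1740/0.1940 = 0.8971
(Galilean addition would give +0.174c.)

β = +0.897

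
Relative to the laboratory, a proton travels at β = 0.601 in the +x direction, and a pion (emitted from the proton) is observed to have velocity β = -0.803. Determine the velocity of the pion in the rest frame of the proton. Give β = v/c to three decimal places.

Invert the composition law: u' = (u − v)/(1 − uv/c²).
u' = (-0.803 − 0.601) / (1 − (-0.803)(0.601)) = -1.4040/1.4826 = -0.9470.

β = -0.947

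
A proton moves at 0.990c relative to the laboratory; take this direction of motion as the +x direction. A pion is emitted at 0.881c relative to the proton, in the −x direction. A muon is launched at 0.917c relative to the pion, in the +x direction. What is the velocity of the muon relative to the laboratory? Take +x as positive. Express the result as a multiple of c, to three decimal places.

+0.993c

Apply u = (u' + v)/(1 + u'v/c²) successively, working outward toward the laboratory.
Start: velocity of the proton relative to the laboratory = 0.9900c.
Compose with the pion (u' = -0.881 in the proton frame): u_1 = (-0.881 + 0.990) / (1 + (-0.881)·0.990) = 0.1090/0.1278 = 0.8528.
Compose with the muon (u' = 0.917 in the pion frame): u_2 = (0.917 + 0.853) / (1 + 0.917·0.853) = 1.7698/1.7820 = 0.9931.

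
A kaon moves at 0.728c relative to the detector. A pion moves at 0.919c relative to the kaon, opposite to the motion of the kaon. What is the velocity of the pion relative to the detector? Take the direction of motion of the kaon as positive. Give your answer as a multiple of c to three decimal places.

-0.577c

With v = 0.728 and u' = -0.919 (in units of c),
u = (u' + v)/(1 + u'v/c²):
u = (-0.919 + 0.728) / (1 + (-0.919)·0.728) = -0.1910/0.3310 = -0.5771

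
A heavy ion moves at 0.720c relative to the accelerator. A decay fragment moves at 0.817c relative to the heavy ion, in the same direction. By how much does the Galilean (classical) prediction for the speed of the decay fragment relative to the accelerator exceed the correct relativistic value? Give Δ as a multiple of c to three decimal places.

Galilean: u_cl = 0.817 + 0.720 = 1.5370.
Relativistic: u_rel = (0.817 + 0.720) / (1 + 0.817·0.720) = 1.5370/1.5882 = 0.9677.
Δ = 1.5370 − 0.9677 = 0.5693.
(The classical prediction exceeds c; the relativistic result does not.)

Δ = 0.569c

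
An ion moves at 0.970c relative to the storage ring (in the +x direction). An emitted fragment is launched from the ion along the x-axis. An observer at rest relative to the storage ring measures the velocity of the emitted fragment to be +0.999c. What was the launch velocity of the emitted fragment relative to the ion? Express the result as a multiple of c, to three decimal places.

+0.936c

Invert the composition law: u' = (u − v)/(1 − uv/c²).
u' = (0.999 − 0.970) / (1 − (0.999)(0.970)) = 0.0290/0.0310 = 0.9364.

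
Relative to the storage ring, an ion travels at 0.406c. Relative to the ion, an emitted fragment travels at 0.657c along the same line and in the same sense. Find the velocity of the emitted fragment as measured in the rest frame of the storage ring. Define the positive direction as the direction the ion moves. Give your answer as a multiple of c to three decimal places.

With v = 0.406 and u' = 0.657 (in units of c),
u = (u' + v)/(1 + u'v/c²):
u = (0.657 + 0.406) / (1 + 0.657·0.406) = 1.0630/1.2667 = 0.8392
(Galilean addition would give +1.063c, exceeding c.)

0.839c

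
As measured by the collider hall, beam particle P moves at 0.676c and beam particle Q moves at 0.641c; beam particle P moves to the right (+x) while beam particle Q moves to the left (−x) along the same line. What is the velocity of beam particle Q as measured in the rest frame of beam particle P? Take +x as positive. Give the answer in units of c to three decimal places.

-0.919c

β_A = 0.676, β_B = -0.641.
Transform to A's frame with the inverse velocity-addition law: u' = (u − v)/(1 − uv/c²), taking u = β_B and v = β_A.
u' = (-0.641 − 0.676) / (1 − (0.676)(-0.641)) = -1.3170/1.4333 = -0.9188.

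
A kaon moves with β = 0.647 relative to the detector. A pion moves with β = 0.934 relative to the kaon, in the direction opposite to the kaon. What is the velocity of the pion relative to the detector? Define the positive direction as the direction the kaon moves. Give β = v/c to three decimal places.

β = -0.725

With v = 0.647 and u' = -0.934 (in units of c),
u = (u' + v)/(1 + u'v/c²):
u = (-0.934 + 0.647) / (1 + (-0.934)·0.647) = -0.2870/0.3957 = -0.7253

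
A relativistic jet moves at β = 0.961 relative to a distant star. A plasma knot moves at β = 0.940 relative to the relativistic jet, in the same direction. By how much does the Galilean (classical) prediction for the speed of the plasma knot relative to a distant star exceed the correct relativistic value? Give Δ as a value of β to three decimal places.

Δ = 0.902

Galilean: u_cl = 0.940 + 0.961 = 1.9010.
Relativistic: u_rel = (0.940 + 0.961) / (1 + 0.940·0.961) = 1.9010/1.9033 = 0.9988.
Δ = 1.9010 − 0.9988 = 0.9022.
(The classical prediction exceeds c; the relativistic result does not.)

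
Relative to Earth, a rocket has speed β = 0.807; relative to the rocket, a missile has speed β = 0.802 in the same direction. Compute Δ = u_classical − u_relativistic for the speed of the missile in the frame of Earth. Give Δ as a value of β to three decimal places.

Δ = 0.632

Galilean: u_cl = 0.802 + 0.807 = 1.6090.
Relativistic: u_rel = (0.802 + 0.807) / (1 + 0.802·0.807) = 1.6090/1.6472 = 0.9768.
Δ = 1.6090 − 0.9768 = 0.6322.
(The classical prediction exceeds c; the relativistic result does not.)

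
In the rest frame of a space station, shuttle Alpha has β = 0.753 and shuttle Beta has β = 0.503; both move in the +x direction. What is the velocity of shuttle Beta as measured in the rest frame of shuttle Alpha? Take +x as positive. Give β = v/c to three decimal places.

β_A = 0.753, β_B = 0.503.
Transform to A's frame with the inverse velocity-addition law: u' = (u − v)/(1 − uv/c²), taking u = β_B and v = β_A.
u' = (0.503 − 0.753) / (1 − (0.753)(0.503)) = -0.2500/0.6212 = -0.4024.

β = -0.402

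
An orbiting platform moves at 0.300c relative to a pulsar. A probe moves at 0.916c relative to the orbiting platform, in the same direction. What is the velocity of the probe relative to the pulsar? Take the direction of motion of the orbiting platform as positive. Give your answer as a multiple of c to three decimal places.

0.954c

With v = 0.300 and u' = 0.916 (in units of c),
u = (u' + v)/(1 + u'v/c²):
u = (0.916 + 0.300) / (1 + 0.916·0.300) = 1.2160/1.2748 = 0.9539
(Galilean addition would give +1.216c, exceeding c.)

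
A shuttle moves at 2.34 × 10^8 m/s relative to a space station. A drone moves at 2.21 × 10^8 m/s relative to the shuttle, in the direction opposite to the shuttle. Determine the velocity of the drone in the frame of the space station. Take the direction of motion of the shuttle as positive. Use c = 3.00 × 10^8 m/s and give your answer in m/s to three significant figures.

In units of c (dividing by 3.00 × 10^8 m/s): v = 0.780, u' = -0.737.
u = (u' + v)/(1 + u'v/c²):
u = (-0.737 + 0.780) / (1 + (-0.737)·0.780) = 0.0433/0.4254 = 0.1019
Converting back: u = 0.1019 × 3.00 × 10^8 m/s.

+3.06 × 10^7 m/s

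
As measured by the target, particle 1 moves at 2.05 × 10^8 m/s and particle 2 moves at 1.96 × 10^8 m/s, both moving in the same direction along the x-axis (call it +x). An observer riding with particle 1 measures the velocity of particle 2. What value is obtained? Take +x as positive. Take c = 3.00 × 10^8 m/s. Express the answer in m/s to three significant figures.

-1.63 × 10^7 m/s

β_A = 0.683, β_B = 0.653 (dividing each by c = 3.00 × 10^8 m/s).
Transform to A's frame with the inverse velocity-addition law: u' = (u − v)/(1 − uv/c²), taking u = β_B and v = β_A.
u' = (0.653 − 0.683) / (1 − (0.683)(0.653)) = -0.0300/0.5536 = -0.0542.
u' = -0.0542 × 3.00 × 10^8 m/s.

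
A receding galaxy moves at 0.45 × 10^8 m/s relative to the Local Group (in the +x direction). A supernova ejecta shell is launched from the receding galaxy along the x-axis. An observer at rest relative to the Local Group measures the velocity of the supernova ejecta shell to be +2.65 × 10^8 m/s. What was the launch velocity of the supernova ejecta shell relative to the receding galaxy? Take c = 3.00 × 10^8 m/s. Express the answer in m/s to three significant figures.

v = 0.150c, u = 0.883c.
Invert the composition law: u' = (u − v)/(1 − uv/c²).
u' = (0.883 − 0.150) / (1 − (0.883)(0.150)) = 0.7333/0.8675 = 0.8453.
u' = 0.8453 × 3.00 × 10^8 m/s.

+2.54 × 10^8 m/s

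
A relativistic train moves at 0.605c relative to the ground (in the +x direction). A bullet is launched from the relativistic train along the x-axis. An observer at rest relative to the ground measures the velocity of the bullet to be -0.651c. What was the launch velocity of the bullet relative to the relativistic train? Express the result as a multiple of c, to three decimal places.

-0.901c

Invert the composition law: u' = (u − v)/(1 − uv/c²).
u' = (-0.651 − 0.605) / (1 − (-0.651)(0.605)) = -1.2560/1.3939 = -0.9011.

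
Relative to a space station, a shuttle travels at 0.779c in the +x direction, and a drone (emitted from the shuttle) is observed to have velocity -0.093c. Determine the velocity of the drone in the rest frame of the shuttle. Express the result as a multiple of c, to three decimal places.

-0.813c

Invert the composition law: u' = (u − v)/(1 − uv/c²).
u' = (-0.093 − 0.779) / (1 − (-0.093)(0.779)) = -0.8720/1.0724 = -0.8131.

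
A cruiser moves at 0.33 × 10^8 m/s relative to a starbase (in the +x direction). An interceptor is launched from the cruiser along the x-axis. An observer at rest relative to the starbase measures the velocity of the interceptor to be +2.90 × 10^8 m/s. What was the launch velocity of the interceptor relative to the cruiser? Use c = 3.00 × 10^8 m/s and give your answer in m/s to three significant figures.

v = 0.110c, u = 0.967c.
Invert the composition law: u' = (u − v)/(1 − uv/c²).
u' = (0.967 − 0.110) / (1 − (0.967)(0.110)) = 0.8567/0.8937 = 0.9586.
u' = 0.9586 × 3.00 × 10^8 m/s.

+2.88 × 10^8 m/s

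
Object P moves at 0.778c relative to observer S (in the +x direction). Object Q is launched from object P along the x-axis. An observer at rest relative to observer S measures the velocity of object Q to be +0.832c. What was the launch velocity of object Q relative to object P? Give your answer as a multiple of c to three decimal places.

Invert the composition law: u' = (u − v)/(1 − uv/c²).
u' = (0.832 − 0.778) / (1 − (0.832)(0.778)) = 0.0540/0.3527 = 0.1531.

+0.153c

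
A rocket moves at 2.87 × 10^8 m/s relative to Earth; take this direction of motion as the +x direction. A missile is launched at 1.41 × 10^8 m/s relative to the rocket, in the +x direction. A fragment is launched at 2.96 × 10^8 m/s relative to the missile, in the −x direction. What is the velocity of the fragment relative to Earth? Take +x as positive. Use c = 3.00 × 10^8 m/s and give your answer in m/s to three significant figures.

Apply u = (u' + v)/(1 + u'v/c²) successively, working outward toward Earth.
(Dividing each given speed by c = 3.00 × 10^8 m/s to work in units of c.)
Start: velocity of the rocket relative to Earth = 0.9567c.
Compose with the missile (u' = 0.470 in the rocket frame): u_1 = (0.470 + 0.957) / (1 + 0.470·0.957) = 1.4267/1.4496 = 0.9842.
Compose with the fragment (u' = -0.987 in the missile frame): u_2 = (-0.987 + 0.984) / (1 + (-0.987)·0.984) = -0.0025/0.0290 = -0.0866.
So u = -0.0866 × 3.00 × 10^8 m/s.

-2.60 × 10^7 m/s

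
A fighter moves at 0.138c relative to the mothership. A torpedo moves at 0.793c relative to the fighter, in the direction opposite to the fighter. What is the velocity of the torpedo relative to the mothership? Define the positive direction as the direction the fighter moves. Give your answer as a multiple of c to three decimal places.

-0.735c

With v = 0.138 and u' = -0.793 (in units of c),
u = (u' + v)/(1 + u'v/c²):
u = (-0.793 + 0.138) / (1 + (-0.793)·0.138) = -0.6550/0.8906 = -0.7355
(Galilean addition would give -0.655c.)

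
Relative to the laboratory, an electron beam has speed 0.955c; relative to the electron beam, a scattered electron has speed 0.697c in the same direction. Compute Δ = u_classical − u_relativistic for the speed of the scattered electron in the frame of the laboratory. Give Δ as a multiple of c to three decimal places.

Δ = 0.660c

Galilean: u_cl = 0.697 + 0.955 = 1.6520.
Relativistic: u_rel = (0.697 + 0.955) / (1 + 0.697·0.955) = 1.6520/1.6656 = 0.9918.
Δ = 1.6520 − 0.9918 = 0.6602.
(The classical prediction exceeds c; the relativistic result does not.)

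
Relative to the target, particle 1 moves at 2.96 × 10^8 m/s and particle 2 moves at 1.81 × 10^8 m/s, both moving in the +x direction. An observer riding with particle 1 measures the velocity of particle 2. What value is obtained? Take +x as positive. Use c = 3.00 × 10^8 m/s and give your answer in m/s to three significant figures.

β_A = 0.987, β_B = 0.603 (dividing each by c = 3.00 × 10^8 m/s).
Transform to A's frame with the inverse velocity-addition law: u' = (u − v)/(1 − uv/c²), taking u = β_B and v = β_A.
u' = (0.603 − 0.987) / (1 − (0.987)(0.603)) = -0.3833/0.4047 = -0.9472.
u' = -0.9472 × 3.00 × 10^8 m/s.

-2.84 × 10^8 m/s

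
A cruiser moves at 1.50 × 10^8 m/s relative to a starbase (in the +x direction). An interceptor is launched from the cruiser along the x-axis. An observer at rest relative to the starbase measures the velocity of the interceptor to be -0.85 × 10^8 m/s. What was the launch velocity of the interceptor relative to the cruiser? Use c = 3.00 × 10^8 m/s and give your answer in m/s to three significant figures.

v = 0.500c, u = -0.283c.
Invert the composition law: u' = (u − v)/(1 − uv/c²).
u' = (-0.283 − 0.500) / (1 − (-0.283)(0.500)) = -0.7833/1.1417 = -0.6861.
u' = -0.6861 × 3.00 × 10^8 m/s.

-2.06 × 10^8 m/s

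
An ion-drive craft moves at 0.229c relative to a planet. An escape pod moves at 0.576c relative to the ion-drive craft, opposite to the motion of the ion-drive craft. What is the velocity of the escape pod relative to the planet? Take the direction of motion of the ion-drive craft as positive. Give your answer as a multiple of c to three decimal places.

-0.400c

With v = 0.229 and u' = -0.576 (in units of c),
u = (u' + v)/(1 + u'v/c²):
u = (-0.576 + 0.229) / (1 + (-0.576)·0.229) = -0.3470/0.8681 = -0.3997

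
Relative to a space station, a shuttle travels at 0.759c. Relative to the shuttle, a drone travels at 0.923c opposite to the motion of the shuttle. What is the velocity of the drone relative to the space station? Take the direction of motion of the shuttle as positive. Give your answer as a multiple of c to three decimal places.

-0.548c

With v = 0.759 and u' = -0.923 (in units of c),
u = (u' + v)/(1 + u'v/c²):
u = (-0.923 + 0.759) / (1 + (-0.923)·0.759) = -0.1640/0.2994 = -0.5477
(Galilean addition would give -0.164c.)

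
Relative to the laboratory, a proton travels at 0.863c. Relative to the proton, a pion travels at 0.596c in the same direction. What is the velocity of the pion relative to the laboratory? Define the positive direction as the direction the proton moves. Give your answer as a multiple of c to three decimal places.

0.963c

With v = 0.863 and u' = 0.596 (in units of c),
u = (u' + v)/(1 + u'v/c²):
u = (0.596 + 0.863) / (1 + 0.596·0.863) = 1.4590/1.5143 = 0.9635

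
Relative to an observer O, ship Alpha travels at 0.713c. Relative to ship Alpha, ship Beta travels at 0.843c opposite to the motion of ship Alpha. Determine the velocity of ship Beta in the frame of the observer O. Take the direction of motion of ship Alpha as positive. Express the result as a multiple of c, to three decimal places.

-0.326c

With v = 0.713 and u' = -0.843 (in units of c),
u = (u' + v)/(1 + u'v/c²):
u = (-0.843 + 0.713) / (1 + (-0.843)·0.713) = -0.1300/0.3989 = -0.3259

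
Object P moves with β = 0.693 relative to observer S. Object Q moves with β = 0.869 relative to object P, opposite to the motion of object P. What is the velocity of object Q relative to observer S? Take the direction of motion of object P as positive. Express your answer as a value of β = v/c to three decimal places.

β = -0.442

With v = 0.693 and u' = -0.869 (in units of c),
u = (u' + v)/(1 + u'v/c²):
u = (-0.869 + 0.693) / (1 + (-0.869)·0.693) = -0.1760/0.3978 = -0.4425
(Galilean addition would give -0.176c.)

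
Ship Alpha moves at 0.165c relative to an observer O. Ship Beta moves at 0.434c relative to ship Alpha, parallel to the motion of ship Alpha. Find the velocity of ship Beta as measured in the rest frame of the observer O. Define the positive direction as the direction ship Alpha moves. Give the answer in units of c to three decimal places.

0.559c

With v = 0.165 and u' = 0.434 (in units of c),
u = (u' + v)/(1 + u'v/c²):
u = (0.434 + 0.165) / (1 + 0.434·0.165) = 0.5990/1.0716 = 0.5590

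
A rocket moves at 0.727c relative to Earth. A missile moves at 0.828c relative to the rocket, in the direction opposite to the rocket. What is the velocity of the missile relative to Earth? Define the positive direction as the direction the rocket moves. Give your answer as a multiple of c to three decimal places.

With v = 0.727 and u' = -0.828 (in units of c),
u = (u' + v)/(1 + u'v/c²):
u = (-0.828 + 0.727) / (1 + (-0.828)·0.727) = -0.1010/0.3980 = -0.2537
(Galilean addition would give -0.101c.)

-0.254c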